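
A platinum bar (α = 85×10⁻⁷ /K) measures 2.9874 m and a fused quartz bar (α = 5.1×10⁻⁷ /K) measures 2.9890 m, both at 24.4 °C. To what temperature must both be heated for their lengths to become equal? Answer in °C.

L₁(1 + α₁ΔT) = L₂(1 + α₂ΔT) ⇒ ΔT = (L₂ − L₁)/(α₁L₁ − α₂L₂)
L₂ − L₁ = 2.9890 − 2.9874 = 1.60×10⁻³ m
α₁L₁ − α₂L₂ = 85×10⁻⁷×2.9874 − 5.1×10⁻⁷×2.9890 = 2.386851×10⁻⁵ m/K
ΔT = 1.60×10⁻³ / 2.386851×10⁻⁵ = 67.0339 K
T = 24.4 + 67.0339 = 91.4339 °C

T = 91.43 °C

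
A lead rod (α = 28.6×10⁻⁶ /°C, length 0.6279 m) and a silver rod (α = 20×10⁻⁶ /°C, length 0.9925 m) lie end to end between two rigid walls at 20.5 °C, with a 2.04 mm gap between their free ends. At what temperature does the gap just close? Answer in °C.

α₁L₁ = 1.795794×10⁻⁵ m/K, α₂L₂ = 1.985×10⁻⁵ m/K → total 3.780794×10⁻⁵ m/K
ΔT = g/(α₁L₁+α₂L₂) = 2.04×10⁻³ / 3.780794×10⁻⁵ = 53.957 K
T = 20.5 + 53.957 = 74.457 °C

T = 74.5 °C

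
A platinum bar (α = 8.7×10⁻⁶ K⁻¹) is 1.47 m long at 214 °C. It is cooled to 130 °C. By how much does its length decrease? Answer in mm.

ΔL = 1.07 mm

|ΔT| = |130 − 214| = 84 K
ΔL = αL₀ΔT = (8.7×10⁻⁶)(1.47)(84) = 1.07×10⁻³ m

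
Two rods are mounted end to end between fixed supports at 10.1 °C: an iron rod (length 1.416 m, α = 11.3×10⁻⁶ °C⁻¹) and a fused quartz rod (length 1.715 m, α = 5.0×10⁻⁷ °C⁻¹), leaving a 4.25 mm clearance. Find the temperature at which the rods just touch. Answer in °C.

Gap closes when ΔL₁ + ΔL₂ = 4.25 mm = 4.25×10⁻³ m
(α₁L₁ + α₂L₂)ΔT = g
α₁L₁ + α₂L₂ = 11.3×10⁻⁶×1.416 + 5.0×10⁻⁷×1.715 = 1.68583×10⁻⁵ m/K
ΔT = 4.25×10⁻³ / 1.68583×10⁻⁵ = 252.10 K
T = 10.1 + 252.10 = 262.20 °C

T = 262 °C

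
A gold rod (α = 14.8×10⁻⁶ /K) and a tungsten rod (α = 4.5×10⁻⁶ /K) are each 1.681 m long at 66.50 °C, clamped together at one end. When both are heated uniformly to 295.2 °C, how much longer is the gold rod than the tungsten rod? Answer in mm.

ΔT = 228.70 K
gold: ΔL = 14.8×10⁻⁶ × 1.681 m × 228.70 = 5.6898×10⁻³ m = 5.6898 mm
tungsten: ΔL = 4.5×10⁻⁶ × 1.681 m × 228.70 = 1.7300×10⁻³ m = 1.7300 mm
difference = 5.6898 − 1.7300 = 3.9598 mm

3.96 mm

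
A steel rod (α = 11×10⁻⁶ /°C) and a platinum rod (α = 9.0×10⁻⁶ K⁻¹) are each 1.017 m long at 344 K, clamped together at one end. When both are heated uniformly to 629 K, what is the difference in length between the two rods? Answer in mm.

ΔT = 285 K
steel: ΔL = 11×10⁻⁶ × 1.017 m × 285 = 3.1883×10⁻³ m = 3.1883 mm
platinum: ΔL = 9.0×10⁻⁶ × 1.017 m × 285 = 2.6086×10⁻³ m = 2.6086 mm
difference = 3.1883 − 2.6086 = 0.5797 mm

0.580 mm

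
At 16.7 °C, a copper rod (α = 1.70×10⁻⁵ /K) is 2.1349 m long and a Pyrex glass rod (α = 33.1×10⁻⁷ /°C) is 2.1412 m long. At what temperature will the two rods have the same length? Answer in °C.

T = 232.4 °C

Equal length when α₁L₁ΔT − α₂L₂ΔT = L₂ − L₁ = 6.30×10⁻³ m
α₁L₁ = 3.62933×10⁻⁵, α₂L₂ = 7.087372×10⁻⁶ → Δ(αL) = 2.9205928×10⁻⁵ m/K
ΔT = 6.30×10⁻³ / 2.9205928×10⁻⁵ = 215.710 K, so T = 16.7 + 215.710 = 232.410 °C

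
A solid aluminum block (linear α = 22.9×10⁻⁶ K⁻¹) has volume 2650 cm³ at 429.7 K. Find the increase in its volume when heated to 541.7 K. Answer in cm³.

Isotropic solid: β ≈ 3α = 6.9×10⁻⁵ /K; ΔT = 112.0 K
ΔV = 3αV₀ΔT = 3(22.9×10⁻⁶)(2650)(112.0) = 20.4 cm³

ΔV = 20.4 cm³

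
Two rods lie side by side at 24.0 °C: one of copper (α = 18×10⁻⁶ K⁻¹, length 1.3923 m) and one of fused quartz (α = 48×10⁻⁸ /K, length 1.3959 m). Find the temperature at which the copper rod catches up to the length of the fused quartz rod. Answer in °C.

L₁(1 + α₁ΔT) = L₂(1 + α₂ΔT) ⇒ ΔT = (L₂ − L₁)/(α₁L₁ − α₂L₂)
L₂ − L₁ = 1.3959 − 1.3923 = 3.60×10⁻³ m
α₁L₁ − α₂L₂ = 18×10⁻⁶×1.3923 − 48×10⁻⁸×1.3959 = 2.4391368×10⁻⁵ m/K
ΔT = 3.60×10⁻³ / 2.4391368×10⁻⁵ = 147.593 K
T = 24.0 + 147.593 = 171.593 °C

T = 171.6 °C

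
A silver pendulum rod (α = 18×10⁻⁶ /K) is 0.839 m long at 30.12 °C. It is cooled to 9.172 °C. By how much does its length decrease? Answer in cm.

ΔL = 0.0316 cm

|ΔT| = |9.172 − 30.12| = 20.948 K
ΔL = αL₀ΔT = (18×10⁻⁶)(0.839)(20.948) = 3.16×10⁻⁴ m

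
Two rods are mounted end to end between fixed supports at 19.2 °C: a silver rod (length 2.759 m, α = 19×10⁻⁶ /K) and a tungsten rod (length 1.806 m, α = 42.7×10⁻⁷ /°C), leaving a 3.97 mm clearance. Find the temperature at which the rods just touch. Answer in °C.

T = 85.2 °C

Gap closes when ΔL₁ + ΔL₂ = 3.97 mm = 3.97×10⁻³ m
(α₁L₁ + α₂L₂)ΔT = g
α₁L₁ + α₂L₂ = 19×10⁻⁶×2.759 + 42.7×10⁻⁷×1.806 = 6.013262×10⁻⁵ m/K
ΔT = 3.97×10⁻³ / 6.013262×10⁻⁵ = 66.021 K
T = 19.2 + 66.021 = 85.221 °C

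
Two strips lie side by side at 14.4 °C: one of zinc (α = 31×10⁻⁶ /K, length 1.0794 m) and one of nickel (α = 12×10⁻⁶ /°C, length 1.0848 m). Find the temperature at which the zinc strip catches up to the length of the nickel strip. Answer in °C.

T = 278.5 °C

Equal length when α₁L₁ΔT − α₂L₂ΔT = L₂ − L₁ = 5.40×10⁻³ m
α₁L₁ = 3.34614×10⁻⁵, α₂L₂ = 1.30176×10⁻⁵ → Δ(αL) = 2.04438×10⁻⁵ m/K
ΔT = 5.40×10⁻³ / 2.04438×10⁻⁵ = 264.139 K, so T = 14.4 + 264.139 = 278.539 °C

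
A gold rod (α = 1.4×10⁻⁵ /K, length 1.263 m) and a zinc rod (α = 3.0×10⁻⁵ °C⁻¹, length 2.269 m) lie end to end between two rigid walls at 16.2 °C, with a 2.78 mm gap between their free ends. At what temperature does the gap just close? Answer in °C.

α₁L₁ = 1.7682×10⁻⁵ m/K, α₂L₂ = 6.807×10⁻⁵ m/K → total 8.5752×10⁻⁵ m/K
ΔT = g/(α₁L₁+α₂L₂) = 2.78×10⁻³ / 8.5752×10⁻⁵ = 32.419 K
T = 16.2 + 32.419 = 48.619 °C

T = 48.6 °C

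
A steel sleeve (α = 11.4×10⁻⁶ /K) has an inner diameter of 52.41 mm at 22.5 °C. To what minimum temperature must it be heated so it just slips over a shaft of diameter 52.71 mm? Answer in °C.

Required Δd = 52.71 − 52.41 = 0.30 mm
Δd = αd₀ΔT ⇒ ΔT = Δd/(αd₀) = 0.30 / (11.4×10⁻⁶ × 52.41) = 502.11 K
T_min = 22.5 + 502.11 = 524.61 °C

T = 525 °C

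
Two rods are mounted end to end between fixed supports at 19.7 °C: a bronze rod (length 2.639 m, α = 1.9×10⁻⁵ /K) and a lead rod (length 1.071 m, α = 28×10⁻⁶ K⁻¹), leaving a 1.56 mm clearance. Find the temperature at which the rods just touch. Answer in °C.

α₁L₁ = 5.0141×10⁻⁵ m/K, α₂L₂ = 2.9988×10⁻⁵ m/K → total 8.0129×10⁻⁵ m/K
ΔT = g/(α₁L₁+α₂L₂) = 1.56×10⁻³ / 8.0129×10⁻⁵ = 19.469 K
T = 19.7 + 19.469 = 39.169 °C

T = 39.2 °C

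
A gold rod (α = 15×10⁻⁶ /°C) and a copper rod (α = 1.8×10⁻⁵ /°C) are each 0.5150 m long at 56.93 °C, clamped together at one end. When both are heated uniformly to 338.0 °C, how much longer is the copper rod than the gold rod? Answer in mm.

0.434 mm

ΔT = 281.07 K
gold: ΔL = 15×10⁻⁶ × 0.5150 m × 281.07 = 2.1713×10⁻³ m = 2.1713 mm
copper: ΔL = 1.8×10⁻⁵ × 0.5150 m × 281.07 = 2.6055×10⁻³ m = 2.6055 mm
difference = 2.6055 − 2.1713 = 0.4342 mm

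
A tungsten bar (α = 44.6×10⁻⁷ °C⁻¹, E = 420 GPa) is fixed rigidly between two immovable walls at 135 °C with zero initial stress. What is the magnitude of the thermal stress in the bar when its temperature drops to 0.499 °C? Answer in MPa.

Fully constrained: the free strain ε = αΔT is blocked, so σ = Eε = EαΔT.
|ΔT| = 134.501 K
σ = 420×10⁹ × 44.6×10⁻⁷ × 134.501 = 2.52×10⁸ Pa

σ = 252 MPa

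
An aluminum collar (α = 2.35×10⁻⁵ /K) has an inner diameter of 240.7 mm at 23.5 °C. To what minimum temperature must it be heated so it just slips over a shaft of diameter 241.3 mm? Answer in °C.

T = 130 °C

Required Δd = 241.3 − 240.7 = 0.6 mm
Δd = αd₀ΔT ⇒ ΔT = Δd/(αd₀) = 0.6 / (2.35×10⁻⁵ × 240.7) = 106.07 K
T_min = 23.5 + 106.07 = 129.57 °C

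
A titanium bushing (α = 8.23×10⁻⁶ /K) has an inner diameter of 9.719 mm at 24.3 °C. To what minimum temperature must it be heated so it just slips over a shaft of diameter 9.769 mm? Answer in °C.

Required Δd = 9.769 − 9.719 = 0.050 mm
Δd = αd₀ΔT ⇒ ΔT = Δd/(αd₀) = 0.050 / (8.23×10⁻⁶ × 9.719) = 625.10 K
T_min = 24.3 + 625.10 = 649.40 °C

T = 649 °C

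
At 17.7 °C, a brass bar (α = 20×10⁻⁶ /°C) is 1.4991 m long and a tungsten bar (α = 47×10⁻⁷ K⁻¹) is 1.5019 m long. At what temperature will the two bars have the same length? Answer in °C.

Equal length when α₁L₁ΔT − α₂L₂ΔT = L₂ − L₁ = 2.80×10⁻³ m
α₁L₁ = 2.9982×10⁻⁵, α₂L₂ = 7.05893×10⁻⁶ → Δ(αL) = 2.292307×10⁻⁵ m/K
ΔT = 2.80×10⁻³ / 2.292307×10⁻⁵ = 122.148 K, so T = 17.7 + 122.148 = 139.848 °C

T = 139.8 °C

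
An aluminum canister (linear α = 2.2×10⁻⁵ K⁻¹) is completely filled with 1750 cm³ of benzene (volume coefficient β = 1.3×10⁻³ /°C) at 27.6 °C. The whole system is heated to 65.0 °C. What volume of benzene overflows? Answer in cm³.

80.8 cm³

The canister also expands: β_container ≈ 3α = 6.6×10⁻⁵ /K
Net overflow = V₀(β_liq − 3α_cont)ΔT
β − 3α = 1.30×10⁻³ − 6.6×10⁻⁵ = 1.234×10⁻³ /K; ΔT = 37.4 K
ΔV = 1750 × 1.234×10⁻³ × 37.4 = 80.8 cm³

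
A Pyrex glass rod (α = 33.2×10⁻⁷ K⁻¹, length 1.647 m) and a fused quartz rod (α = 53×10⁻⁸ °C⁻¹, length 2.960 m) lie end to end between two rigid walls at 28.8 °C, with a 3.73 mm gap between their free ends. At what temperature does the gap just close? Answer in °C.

T = 559 °C

α₁L₁ = 5.46804×10⁻⁶ m/K, α₂L₂ = 1.5688×10⁻⁶ m/K → total 7.03684×10⁻⁶ m/K
ΔT = g/(α₁L₁+α₂L₂) = 3.73×10⁻³ / 7.03684×10⁻⁶ = 530.07 K
T = 28.8 + 530.07 = 558.87 °C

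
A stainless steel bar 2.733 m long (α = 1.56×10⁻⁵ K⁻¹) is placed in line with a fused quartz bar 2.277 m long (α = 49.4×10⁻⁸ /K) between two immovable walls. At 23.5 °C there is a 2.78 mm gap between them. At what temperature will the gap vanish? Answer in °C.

T = 87.0 °C

α₁L₁ = 4.26348×10⁻⁵ m/K, α₂L₂ = 1.124838×10⁻⁶ m/K → total 4.3759638×10⁻⁵ m/K
ΔT = g/(α₁L₁+α₂L₂) = 2.78×10⁻³ / 4.3759638×10⁻⁵ = 63.529 K
T = 23.5 + 63.529 = 87.029 °C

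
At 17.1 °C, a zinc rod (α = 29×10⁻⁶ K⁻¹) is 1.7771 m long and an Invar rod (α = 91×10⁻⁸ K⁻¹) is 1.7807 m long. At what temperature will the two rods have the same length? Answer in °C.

Equal length when α₁L₁ΔT − α₂L₂ΔT = L₂ − L₁ = 3.60×10⁻³ m
α₁L₁ = 5.15359×10⁻⁵, α₂L₂ = 1.620437×10⁻⁶ → Δ(αL) = 4.9915463×10⁻⁵ m/K
ΔT = 3.60×10⁻³ / 4.9915463×10⁻⁵ = 72.1219 K, so T = 17.1 + 72.1219 = 89.2219 °C

T = 89.22 °C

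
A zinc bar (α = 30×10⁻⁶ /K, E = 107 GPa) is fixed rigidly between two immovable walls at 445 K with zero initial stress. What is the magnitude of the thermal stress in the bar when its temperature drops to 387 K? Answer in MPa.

Fully constrained: the free strain ε = αΔT is blocked, so σ = Eε = EαΔT.
|ΔT| = 58 K
σ = 107×10⁹ × 30×10⁻⁶ × 58 = 1.86×10⁸ Pa

σ = 186 MPa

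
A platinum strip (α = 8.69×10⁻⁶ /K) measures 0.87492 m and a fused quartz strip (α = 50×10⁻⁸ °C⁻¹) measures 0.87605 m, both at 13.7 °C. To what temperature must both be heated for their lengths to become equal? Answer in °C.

T = 171.4 °C

L₁(1 + α₁ΔT) = L₂(1 + α₂ΔT) ⇒ ΔT = (L₂ − L₁)/(α₁L₁ − α₂L₂)
L₂ − L₁ = 0.87605 − 0.87492 = 1.13×10⁻³ m
α₁L₁ − α₂L₂ = 8.69×10⁻⁶×0.87492 − 50×10⁻⁸×0.87605 = 7.1650298×10⁻⁶ m/K
ΔT = 1.13×10⁻³ / 7.1650298×10⁻⁶ = 157.710 K
T = 13.7 + 157.710 = 171.410 °C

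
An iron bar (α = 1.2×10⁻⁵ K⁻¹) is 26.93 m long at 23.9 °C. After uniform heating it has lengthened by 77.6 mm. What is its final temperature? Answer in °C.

ΔL = αL₀ΔT ⇒ ΔT = ΔL / (αL₀)
ΔT = 77.6×10⁻³ m / (1.2×10⁻⁵ × 26.93 m) = 240.13 K
T = 23.9 + 240.13 = 264.03 °C

T = 264 °C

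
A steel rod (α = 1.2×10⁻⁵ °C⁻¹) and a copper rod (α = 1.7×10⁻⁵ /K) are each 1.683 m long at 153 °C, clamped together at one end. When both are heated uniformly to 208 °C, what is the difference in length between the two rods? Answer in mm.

ΔT = 55 K
steel: ΔL = 1.2×10⁻⁵ × 1.683 m × 55 = 1.1108×10⁻³ m = 1.1108 mm
copper: ΔL = 1.7×10⁻⁵ × 1.683 m × 55 = 1.5736×10⁻³ m = 1.5736 mm
difference = 1.5736 − 1.1108 = 0.4628 mm

0.463 mm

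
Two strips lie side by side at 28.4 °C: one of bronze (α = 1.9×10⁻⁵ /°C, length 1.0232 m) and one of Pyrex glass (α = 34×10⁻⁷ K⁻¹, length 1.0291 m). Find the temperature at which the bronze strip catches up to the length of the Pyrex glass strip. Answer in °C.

Equal length when α₁L₁ΔT − α₂L₂ΔT = L₂ − L₁ = 5.90×10⁻³ m
α₁L₁ = 1.94408×10⁻⁵, α₂L₂ = 3.49894×10⁻⁶ → Δ(αL) = 1.594186×10⁻⁵ m/K
ΔT = 5.90×10⁻³ / 1.594186×10⁻⁵ = 370.095 K, so T = 28.4 + 370.095 = 398.495 °C

T = 398.5 °C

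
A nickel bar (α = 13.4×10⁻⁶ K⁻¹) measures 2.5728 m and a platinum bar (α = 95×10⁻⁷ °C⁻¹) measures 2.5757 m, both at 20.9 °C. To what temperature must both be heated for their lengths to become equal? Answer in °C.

L₁(1 + α₁ΔT) = L₂(1 + α₂ΔT) ⇒ ΔT = (L₂ − L₁)/(α₁L₁ − α₂L₂)
L₂ − L₁ = 2.5757 − 2.5728 = 2.90×10⁻³ m
α₁L₁ − α₂L₂ = 13.4×10⁻⁶×2.5728 − 95×10⁻⁷×2.5757 = 1.000637×10⁻⁵ m/K
ΔT = 2.90×10⁻³ / 1.000637×10⁻⁵ = 289.815 K
T = 20.9 + 289.815 = 310.715 °C

T = 310.7 °C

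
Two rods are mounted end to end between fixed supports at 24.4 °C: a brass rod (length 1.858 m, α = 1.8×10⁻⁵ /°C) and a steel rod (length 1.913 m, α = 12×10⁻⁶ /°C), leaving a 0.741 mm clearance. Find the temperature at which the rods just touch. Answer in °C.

T = 37.5 °C

Gap closes when ΔL₁ + ΔL₂ = 0.741 mm = 7.41×10⁻⁴ m
(α₁L₁ + α₂L₂)ΔT = g
α₁L₁ + α₂L₂ = 1.8×10⁻⁵×1.858 + 12×10⁻⁶×1.913 = 5.64×10⁻⁵ m/K
ΔT = 7.41×10⁻⁴ / 5.64×10⁻⁵ = 13.138 K
T = 24.4 + 13.138 = 37.538 °C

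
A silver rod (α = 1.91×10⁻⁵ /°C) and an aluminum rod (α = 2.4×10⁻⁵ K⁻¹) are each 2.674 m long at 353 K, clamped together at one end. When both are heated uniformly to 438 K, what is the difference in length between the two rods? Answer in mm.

ΔT = 85 K
silver: ΔL = 1.91×10⁻⁵ × 2.674 m × 85 = 4.3412×10⁻³ m = 4.3412 mm
aluminum: ΔL = 2.4×10⁻⁵ × 2.674 m × 85 = 5.4550×10⁻³ m = 5.4550 mm
difference = 5.4550 − 4.3412 = 1.1138 mm

1.11 mm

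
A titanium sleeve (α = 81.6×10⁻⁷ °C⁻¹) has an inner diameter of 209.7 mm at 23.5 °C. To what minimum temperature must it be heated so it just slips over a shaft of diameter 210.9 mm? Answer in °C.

T = 725 °C

Required Δd = 210.9 − 209.7 = 1.2 mm
Δd = αd₀ΔT ⇒ ΔT = Δd/(αd₀) = 1.2 / (81.6×10⁻⁷ × 209.7) = 701.28 K
T_min = 23.5 + 701.28 = 724.78 °C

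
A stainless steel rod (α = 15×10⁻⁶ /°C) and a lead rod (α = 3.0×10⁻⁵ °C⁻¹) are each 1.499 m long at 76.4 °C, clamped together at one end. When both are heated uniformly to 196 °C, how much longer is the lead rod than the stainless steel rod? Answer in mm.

ΔT = 119.6 K
stainless steel: ΔL = 15×10⁻⁶ × 1.499 m × 119.6 = 2.6892×10⁻³ m = 2.6892 mm
lead: ΔL = 3.0×10⁻⁵ × 1.499 m × 119.6 = 5.3784×10⁻³ m = 5.3784 mm
difference = 5.3784 − 2.6892 = 2.6892 mm

2.69 mm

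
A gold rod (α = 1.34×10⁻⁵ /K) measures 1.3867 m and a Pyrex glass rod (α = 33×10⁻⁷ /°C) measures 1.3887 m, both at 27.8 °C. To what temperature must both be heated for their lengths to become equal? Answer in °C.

L₁(1 + α₁ΔT) = L₂(1 + α₂ΔT) ⇒ ΔT = (L₂ − L₁)/(α₁L₁ − α₂L₂)
L₂ − L₁ = 1.3887 − 1.3867 = 2.00×10⁻³ m
α₁L₁ − α₂L₂ = 1.34×10⁻⁵×1.3867 − 33×10⁻⁷×1.3887 = 1.399907×10⁻⁵ m/K
ΔT = 2.00×10⁻³ / 1.399907×10⁻⁵ = 142.867 K
T = 27.8 + 142.867 = 170.667 °C

T = 170.7 °C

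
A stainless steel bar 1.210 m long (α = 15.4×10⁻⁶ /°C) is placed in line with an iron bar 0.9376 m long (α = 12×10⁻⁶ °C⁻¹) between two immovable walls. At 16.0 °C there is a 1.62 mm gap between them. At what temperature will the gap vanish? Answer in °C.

α₁L₁ = 1.8634×10⁻⁵ m/K, α₂L₂ = 1.12512×10⁻⁵ m/K → total 2.98852×10⁻⁵ m/K
ΔT = g/(α₁L₁+α₂L₂) = 1.62×10⁻³ / 2.98852×10⁻⁵ = 54.207 K
T = 16.0 + 54.207 = 70.207 °C

T = 70.2 °C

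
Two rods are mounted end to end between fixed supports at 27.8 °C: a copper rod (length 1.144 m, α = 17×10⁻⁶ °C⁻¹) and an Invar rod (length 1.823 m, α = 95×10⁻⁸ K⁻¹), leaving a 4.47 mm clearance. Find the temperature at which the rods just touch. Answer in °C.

T = 239 °C

α₁L₁ = 1.9448×10⁻⁵ m/K, α₂L₂ = 1.73185×10⁻⁶ m/K → total 2.117985×10⁻⁵ m/K
ΔT = g/(α₁L₁+α₂L₂) = 4.47×10⁻³ / 2.117985×10⁻⁵ = 211.05 K
T = 27.8 + 211.05 = 238.85 °C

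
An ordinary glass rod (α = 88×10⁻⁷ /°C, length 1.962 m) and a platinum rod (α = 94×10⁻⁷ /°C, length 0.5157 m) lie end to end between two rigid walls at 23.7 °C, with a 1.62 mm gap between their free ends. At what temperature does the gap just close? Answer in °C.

Gap closes when ΔL₁ + ΔL₂ = 1.62 mm = 1.62×10⁻³ m
(α₁L₁ + α₂L₂)ΔT = g
α₁L₁ + α₂L₂ = 88×10⁻⁷×1.962 + 94×10⁻⁷×0.5157 = 2.211318×10⁻⁵ m/K
ΔT = 1.62×10⁻³ / 2.211318×10⁻⁵ = 73.259 K
T = 23.7 + 73.259 = 96.959 °C

T = 97.0 °C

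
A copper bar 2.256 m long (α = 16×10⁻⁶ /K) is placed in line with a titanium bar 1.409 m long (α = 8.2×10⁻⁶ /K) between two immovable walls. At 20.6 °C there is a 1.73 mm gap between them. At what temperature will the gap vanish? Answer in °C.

T = 56.9 °C

Gap closes when ΔL₁ + ΔL₂ = 1.73 mm = 1.73×10⁻³ m
(α₁L₁ + α₂L₂)ΔT = g
α₁L₁ + α₂L₂ = 16×10⁻⁶×2.256 + 8.2×10⁻⁶×1.409 = 4.76498×10⁻⁵ m/K
ΔT = 1.73×10⁻³ / 4.76498×10⁻⁵ = 36.307 K
T = 20.6 + 36.307 = 56.907 °C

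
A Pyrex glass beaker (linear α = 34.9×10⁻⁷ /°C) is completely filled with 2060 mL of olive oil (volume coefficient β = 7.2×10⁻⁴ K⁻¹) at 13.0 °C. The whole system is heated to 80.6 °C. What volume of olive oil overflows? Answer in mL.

The beaker also expands: β_container ≈ 3α = 1.047×10⁻⁵ /K
Net overflow = V₀(β_liq − 3α_cont)ΔT
β − 3α = 7.20×10⁻⁴ − 1.047×10⁻⁵ = 7.0953×10⁻⁴ /K; ΔT = 67.6 K
ΔV = 2060 × 7.0953×10⁻⁴ × 67.6 = 98.8 mL

98.8 mL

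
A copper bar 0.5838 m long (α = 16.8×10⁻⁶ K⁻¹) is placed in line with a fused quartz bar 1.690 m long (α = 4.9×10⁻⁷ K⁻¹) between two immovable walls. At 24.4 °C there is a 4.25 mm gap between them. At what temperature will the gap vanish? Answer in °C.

T = 424 °C

α₁L₁ = 9.80784×10⁻⁶ m/K, α₂L₂ = 8.281×10⁻⁷ m/K → total 1.063594×10⁻⁵ m/K
ΔT = g/(α₁L₁+α₂L₂) = 4.25×10⁻³ / 1.063594×10⁻⁵ = 399.59 K
T = 24.4 + 399.59 = 423.99 °C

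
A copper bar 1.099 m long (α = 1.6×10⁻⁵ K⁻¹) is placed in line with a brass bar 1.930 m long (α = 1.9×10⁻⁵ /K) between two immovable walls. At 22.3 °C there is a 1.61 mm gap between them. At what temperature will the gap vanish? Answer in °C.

T = 52.0 °C

α₁L₁ = 1.7584×10⁻⁵ m/K, α₂L₂ = 3.667×10⁻⁵ m/K → total 5.4254×10⁻⁵ m/K
ΔT = g/(α₁L₁+α₂L₂) = 1.61×10⁻³ / 5.4254×10⁻⁵ = 29.675 K
T = 22.3 + 29.675 = 51.975 °C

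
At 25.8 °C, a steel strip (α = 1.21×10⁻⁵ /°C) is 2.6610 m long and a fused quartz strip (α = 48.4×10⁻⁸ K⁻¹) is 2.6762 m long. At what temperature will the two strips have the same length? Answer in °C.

L₁(1 + α₁ΔT) = L₂(1 + α₂ΔT) ⇒ ΔT = (L₂ − L₁)/(α₁L₁ − α₂L₂)
L₂ − L₁ = 2.6762 − 2.6610 = 1.52×10⁻² m
α₁L₁ − α₂L₂ = 1.21×10⁻⁵×2.6610 − 48.4×10⁻⁸×2.6762 = 3.09028192×10⁻⁵ m/K
ΔT = 1.52×10⁻² / 3.09028192×10⁻⁵ = 491.865 K
T = 25.8 + 491.865 = 517.665 °C

T = 517.7 °C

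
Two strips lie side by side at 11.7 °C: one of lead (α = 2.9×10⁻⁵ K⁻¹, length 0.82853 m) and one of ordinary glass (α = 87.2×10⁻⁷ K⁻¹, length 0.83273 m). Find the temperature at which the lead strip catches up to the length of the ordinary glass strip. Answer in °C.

T = 262.2 °C

Equal length when α₁L₁ΔT − α₂L₂ΔT = L₂ − L₁ = 4.20×10⁻³ m
α₁L₁ = 2.402737×10⁻⁵, α₂L₂ = 7.2614056×10⁻⁶ → Δ(αL) = 1.67659644×10⁻⁵ m/K
ΔT = 4.20×10⁻³ / 1.67659644×10⁻⁵ = 250.508 K, so T = 11.7 + 250.508 = 262.208 °C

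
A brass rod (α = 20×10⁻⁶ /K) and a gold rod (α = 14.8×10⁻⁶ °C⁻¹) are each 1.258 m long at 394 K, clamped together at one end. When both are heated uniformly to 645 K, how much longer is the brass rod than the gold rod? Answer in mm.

ΔT = 251 K
brass: ΔL = 20×10⁻⁶ × 1.258 m × 251 = 6.3152×10⁻³ m = 6.3152 mm
gold: ΔL = 14.8×10⁻⁶ × 1.258 m × 251 = 4.6732×10⁻³ m = 4.6732 mm
difference = 6.3152 − 4.6732 = 1.6420 mm

1.64 mm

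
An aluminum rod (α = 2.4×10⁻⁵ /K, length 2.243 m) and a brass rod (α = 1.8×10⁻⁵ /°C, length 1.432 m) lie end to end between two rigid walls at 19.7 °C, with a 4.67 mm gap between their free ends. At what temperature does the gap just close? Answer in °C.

T = 78.4 °C

α₁L₁ = 5.3832×10⁻⁵ m/K, α₂L₂ = 2.5776×10⁻⁵ m/K → total 7.9608×10⁻⁵ m/K
ΔT = g/(α₁L₁+α₂L₂) = 4.67×10⁻³ / 7.9608×10⁻⁵ = 58.662 K
T = 19.7 + 58.662 = 78.362 °C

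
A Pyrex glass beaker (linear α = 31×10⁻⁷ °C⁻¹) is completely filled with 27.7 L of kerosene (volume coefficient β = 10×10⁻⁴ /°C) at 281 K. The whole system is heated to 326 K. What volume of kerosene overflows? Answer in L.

The beaker also expands: β_container ≈ 3α = 9.3×10⁻⁶ /K
Net overflow = V₀(β_liq − 3α_cont)ΔT
β − 3α = 1.00×10⁻³ − 9.3×10⁻⁶ = 9.907×10⁻⁴ /K; ΔT = 45 K
ΔV = 27.7 × 9.907×10⁻⁴ × 45 = 1.23 L

1.23 L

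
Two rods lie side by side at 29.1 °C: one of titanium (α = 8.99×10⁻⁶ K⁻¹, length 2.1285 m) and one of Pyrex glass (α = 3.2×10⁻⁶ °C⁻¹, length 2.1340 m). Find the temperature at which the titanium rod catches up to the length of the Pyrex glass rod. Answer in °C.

T = 476.0 °C

Equal length when α₁L₁ΔT − α₂L₂ΔT = L₂ − L₁ = 5.50×10⁻³ m
α₁L₁ = 1.9135215×10⁻⁵, α₂L₂ = 6.8288×10⁻⁶ → Δ(αL) = 1.2306415×10⁻⁵ m/K
ΔT = 5.50×10⁻³ / 1.2306415×10⁻⁵ = 446.921 K, so T = 29.1 + 446.921 = 476.021 °C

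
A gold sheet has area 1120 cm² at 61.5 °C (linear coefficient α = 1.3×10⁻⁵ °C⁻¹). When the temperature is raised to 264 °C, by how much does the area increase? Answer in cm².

Area coefficient ≈ 2α; |ΔT| = 202.5 K
ΔA = 2αA₀ΔT = 2(1.3×10⁻⁵)(1120)(202.5) = 5.90 cm²

ΔA = 5.90 cm²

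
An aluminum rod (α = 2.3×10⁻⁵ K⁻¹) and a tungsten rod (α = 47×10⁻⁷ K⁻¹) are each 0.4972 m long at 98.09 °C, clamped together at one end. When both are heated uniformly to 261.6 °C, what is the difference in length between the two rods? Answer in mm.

ΔT = 163.51 K
aluminum: ΔL = 2.3×10⁻⁵ × 0.4972 m × 163.51 = 1.8698×10⁻³ m = 1.8698 mm
tungsten: ΔL = 47×10⁻⁷ × 0.4972 m × 163.51 = 3.8210×10⁻⁴ m = 0.38210 mm
difference = 1.8698 − 0.38210 = 1.4877 mm

1.49 mm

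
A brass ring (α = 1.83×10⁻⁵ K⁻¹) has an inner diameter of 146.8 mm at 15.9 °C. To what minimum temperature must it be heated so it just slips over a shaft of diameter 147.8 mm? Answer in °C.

Required Δd = 147.8 − 146.8 = 1.0 mm
Δd = αd₀ΔT ⇒ ΔT = Δd/(αd₀) = 1.0 / (1.83×10⁻⁵ × 146.8) = 372.24 K
T_min = 15.9 + 372.24 = 388.14 °C

T = 388 °C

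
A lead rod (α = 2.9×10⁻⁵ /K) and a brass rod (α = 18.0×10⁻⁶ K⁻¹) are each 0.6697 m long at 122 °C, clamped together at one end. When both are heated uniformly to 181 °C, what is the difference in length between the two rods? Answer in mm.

ΔT = 59 K
lead: ΔL = 2.9×10⁻⁵ × 0.6697 m × 59 = 1.1459×10⁻³ m = 1.1459 mm
brass: ΔL = 18.0×10⁻⁶ × 0.6697 m × 59 = 7.1122×10⁻⁴ m = 0.71122 mm
difference = 1.1459 − 0.71122 = 0.43468 mm

0.435 mm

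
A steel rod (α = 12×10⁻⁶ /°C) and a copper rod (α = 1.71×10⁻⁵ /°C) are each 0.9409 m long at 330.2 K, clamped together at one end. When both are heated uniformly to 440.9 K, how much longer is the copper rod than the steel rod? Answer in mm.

ΔT = 110.7 K
steel: ΔL = 12×10⁻⁶ × 0.9409 m × 110.7 = 1.2499×10⁻³ m = 1.2499 mm
copper: ΔL = 1.71×10⁻⁵ × 0.9409 m × 110.7 = 1.7811×10⁻³ m = 1.7811 mm
difference = 1.7811 − 1.2499 = 0.5312 mm

0.531 mm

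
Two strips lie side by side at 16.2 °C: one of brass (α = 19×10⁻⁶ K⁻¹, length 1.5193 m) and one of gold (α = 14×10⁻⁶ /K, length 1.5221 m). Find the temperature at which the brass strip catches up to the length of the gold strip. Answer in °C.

T = 386.7 °C

Equal length when α₁L₁ΔT − α₂L₂ΔT = L₂ − L₁ = 2.80×10⁻³ m
α₁L₁ = 2.88667×10⁻⁵, α₂L₂ = 2.13094×10⁻⁵ → Δ(αL) = 7.5573×10⁻⁶ m/K
ΔT = 2.80×10⁻³ / 7.5573×10⁻⁶ = 370.503 K, so T = 16.2 + 370.503 = 386.703 °C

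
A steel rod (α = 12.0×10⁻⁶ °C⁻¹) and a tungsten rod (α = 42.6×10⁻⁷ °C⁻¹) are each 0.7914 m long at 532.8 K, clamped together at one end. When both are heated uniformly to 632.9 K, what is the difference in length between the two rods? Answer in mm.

ΔT = 100.1 K
steel: ΔL = 12.0×10⁻⁶ × 0.7914 m × 100.1 = 9.5063×10⁻⁴ m = 0.95063 mm
tungsten: ΔL = 42.6×10⁻⁷ × 0.7914 m × 100.1 = 3.3747×10⁻⁴ m = 0.33747 mm
difference = 0.95063 − 0.33747 = 0.61316 mm

0.613 mm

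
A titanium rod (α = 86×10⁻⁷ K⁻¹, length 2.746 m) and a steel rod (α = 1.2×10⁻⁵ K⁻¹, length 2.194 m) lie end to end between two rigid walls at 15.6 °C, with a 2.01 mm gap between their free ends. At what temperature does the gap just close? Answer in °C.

T = 55.8 °C

α₁L₁ = 2.36156×10⁻⁵ m/K, α₂L₂ = 2.6328×10⁻⁵ m/K → total 4.99436×10⁻⁵ m/K
ΔT = g/(α₁L₁+α₂L₂) = 2.01×10⁻³ / 4.99436×10⁻⁵ = 40.245 K
T = 15.6 + 40.245 = 55.845 °C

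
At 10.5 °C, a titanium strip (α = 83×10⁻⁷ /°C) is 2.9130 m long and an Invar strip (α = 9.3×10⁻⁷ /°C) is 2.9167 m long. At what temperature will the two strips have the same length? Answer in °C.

L₁(1 + α₁ΔT) = L₂(1 + α₂ΔT) ⇒ ΔT = (L₂ − L₁)/(α₁L₁ − α₂L₂)
L₂ − L₁ = 2.9167 − 2.9130 = 3.70×10⁻³ m
α₁L₁ − α₂L₂ = 83×10⁻⁷×2.9130 − 9.3×10⁻⁷×2.9167 = 2.1465369×10⁻⁵ m/K
ΔT = 3.70×10⁻³ / 2.1465369×10⁻⁵ = 172.371 K
T = 10.5 + 172.371 = 182.871 °C

T = 182.9 °C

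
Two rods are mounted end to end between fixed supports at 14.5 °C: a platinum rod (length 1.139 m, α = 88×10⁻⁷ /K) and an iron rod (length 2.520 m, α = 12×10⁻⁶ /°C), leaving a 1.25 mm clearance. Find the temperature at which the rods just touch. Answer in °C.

α₁L₁ = 1.00232×10⁻⁵ m/K, α₂L₂ = 3.024×10⁻⁵ m/K → total 4.02632×10⁻⁵ m/K
ΔT = g/(α₁L₁+α₂L₂) = 1.25×10⁻³ / 4.02632×10⁻⁵ = 31.046 K
T = 14.5 + 31.046 = 45.546 °C

T = 45.5 °C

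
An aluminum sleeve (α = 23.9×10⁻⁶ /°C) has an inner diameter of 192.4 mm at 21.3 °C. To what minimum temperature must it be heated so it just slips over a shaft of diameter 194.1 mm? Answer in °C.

T = 391 °C

Required Δd = 194.1 − 192.4 = 1.7 mm
Δd = αd₀ΔT ⇒ ΔT = Δd/(αd₀) = 1.7 / (23.9×10⁻⁶ × 192.4) = 369.70 K
T_min = 21.3 + 369.70 = 391.00 °C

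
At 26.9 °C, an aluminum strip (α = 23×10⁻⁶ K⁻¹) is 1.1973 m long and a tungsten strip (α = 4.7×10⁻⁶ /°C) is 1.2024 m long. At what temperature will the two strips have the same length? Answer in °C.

T = 259.9 °C

L₁(1 + α₁ΔT) = L₂(1 + α₂ΔT) ⇒ ΔT = (L₂ − L₁)/(α₁L₁ − α₂L₂)
L₂ − L₁ = 1.2024 − 1.1973 = 5.10×10⁻³ m
α₁L₁ − α₂L₂ = 23×10⁻⁶×1.1973 − 4.7×10⁻⁶×1.2024 = 2.188662×10⁻⁵ m/K
ΔT = 5.10×10⁻³ / 2.188662×10⁻⁵ = 233.019 K
T = 26.9 + 233.019 = 259.919 °C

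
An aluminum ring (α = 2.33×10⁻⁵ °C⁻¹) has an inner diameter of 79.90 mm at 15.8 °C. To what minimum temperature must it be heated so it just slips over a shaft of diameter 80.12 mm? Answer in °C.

Required Δd = 80.12 − 79.90 = 0.22 mm
Δd = αd₀ΔT ⇒ ΔT = Δd/(αd₀) = 0.22 / (2.33×10⁻⁵ × 79.90) = 118.17 K
T_min = 15.8 + 118.17 = 133.97 °C

T = 134 °C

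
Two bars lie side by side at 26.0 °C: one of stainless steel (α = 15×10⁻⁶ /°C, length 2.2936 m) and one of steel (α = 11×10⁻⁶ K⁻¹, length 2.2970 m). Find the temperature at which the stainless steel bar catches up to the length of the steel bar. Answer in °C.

T = 398.1 °C

L₁(1 + α₁ΔT) = L₂(1 + α₂ΔT) ⇒ ΔT = (L₂ − L₁)/(α₁L₁ − α₂L₂)
L₂ − L₁ = 2.2970 − 2.2936 = 3.40×10⁻³ m
α₁L₁ − α₂L₂ = 15×10⁻⁶×2.2936 − 11×10⁻⁶×2.2970 = 9.137×10⁻⁶ m/K
ΔT = 3.40×10⁻³ / 9.137×10⁻⁶ = 372.113 K
T = 26.0 + 372.113 = 398.113 °C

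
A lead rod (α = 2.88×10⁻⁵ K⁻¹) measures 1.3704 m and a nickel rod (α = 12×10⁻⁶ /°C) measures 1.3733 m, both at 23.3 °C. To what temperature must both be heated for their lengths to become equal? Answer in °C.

L₁(1 + α₁ΔT) = L₂(1 + α₂ΔT) ⇒ ΔT = (L₂ − L₁)/(α₁L₁ − α₂L₂)
L₂ − L₁ = 1.3733 − 1.3704 = 2.90×10⁻³ m
α₁L₁ − α₂L₂ = 2.88×10⁻⁵×1.3704 − 12×10⁻⁶×1.3733 = 2.298792×10⁻⁵ m/K
ΔT = 2.90×10⁻³ / 2.298792×10⁻⁵ = 126.153 K
T = 23.3 + 126.153 = 149.453 °C

T = 149.5 °C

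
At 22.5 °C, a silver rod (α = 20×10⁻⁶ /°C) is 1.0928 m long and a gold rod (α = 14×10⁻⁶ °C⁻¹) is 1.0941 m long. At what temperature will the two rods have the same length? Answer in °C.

Equal length when α₁L₁ΔT − α₂L₂ΔT = L₂ − L₁ = 1.30×10⁻³ m
α₁L₁ = 2.1856×10⁻⁵, α₂L₂ = 1.53174×10⁻⁵ → Δ(αL) = 6.5386×10⁻⁶ m/K
ΔT = 1.30×10⁻³ / 6.5386×10⁻⁶ = 198.819 K, so T = 22.5 + 198.819 = 221.319 °C

T = 221.3 °C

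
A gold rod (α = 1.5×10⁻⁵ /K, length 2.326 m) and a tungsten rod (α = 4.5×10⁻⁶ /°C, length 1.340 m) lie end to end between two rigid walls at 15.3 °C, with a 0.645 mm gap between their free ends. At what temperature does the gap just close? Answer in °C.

Gap closes when ΔL₁ + ΔL₂ = 0.645 mm = 6.45×10⁻⁴ m
(α₁L₁ + α₂L₂)ΔT = g
α₁L₁ + α₂L₂ = 1.5×10⁻⁵×2.326 + 4.5×10⁻⁶×1.340 = 4.092×10⁻⁵ m/K
ΔT = 6.45×10⁻⁴ / 4.092×10⁻⁵ = 15.762 K
T = 15.3 + 15.762 = 31.062 °C

T = 31.1 °C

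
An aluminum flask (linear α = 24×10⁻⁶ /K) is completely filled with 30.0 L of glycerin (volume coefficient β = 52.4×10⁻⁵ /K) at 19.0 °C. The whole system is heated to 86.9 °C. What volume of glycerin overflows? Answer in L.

0.921 L

The flask also expands: β_container ≈ 3α = 7.2×10⁻⁵ /K
Net overflow = V₀(β_liq − 3α_cont)ΔT
β − 3α = 5.24×10⁻⁴ − 7.2×10⁻⁵ = 4.52×10⁻⁴ /K; ΔT = 67.9 K
ΔV = 30.0 × 4.52×10⁻⁴ × 67.9 = 0.921 L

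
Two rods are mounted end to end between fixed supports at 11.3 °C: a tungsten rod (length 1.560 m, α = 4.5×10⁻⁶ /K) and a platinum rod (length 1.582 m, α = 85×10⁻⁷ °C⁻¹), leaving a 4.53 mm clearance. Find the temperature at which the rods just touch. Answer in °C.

T = 233 °C

α₁L₁ = 7.020×10⁻⁶ m/K, α₂L₂ = 1.3447×10⁻⁵ m/K → total 2.0467×10⁻⁵ m/K
ΔT = g/(α₁L₁+α₂L₂) = 4.53×10⁻³ / 2.0467×10⁻⁵ = 221.33 K
T = 11.3 + 221.33 = 232.63 °C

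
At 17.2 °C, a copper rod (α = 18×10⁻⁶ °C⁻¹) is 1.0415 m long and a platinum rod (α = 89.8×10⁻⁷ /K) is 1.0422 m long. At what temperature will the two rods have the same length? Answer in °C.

Equal length when α₁L₁ΔT − α₂L₂ΔT = L₂ − L₁ = 7.00×10⁻⁴ m
α₁L₁ = 1.8747×10⁻⁵, α₂L₂ = 9.358956×10⁻⁶ → Δ(αL) = 9.388044×10⁻⁶ m/K
ΔT = 7.00×10⁻⁴ / 9.388044×10⁻⁶ = 74.5629 K, so T = 17.2 + 74.5629 = 91.7629 °C

T = 91.76 °C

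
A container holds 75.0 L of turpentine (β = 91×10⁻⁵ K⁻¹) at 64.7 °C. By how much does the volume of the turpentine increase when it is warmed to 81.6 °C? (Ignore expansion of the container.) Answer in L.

|ΔT| = |81.6 − 64.7| = 16.9 K
ΔV = βV₀ΔT = (91×10⁻⁵)(75.0)(16.9) = 1.15 L

ΔV = 1.15 L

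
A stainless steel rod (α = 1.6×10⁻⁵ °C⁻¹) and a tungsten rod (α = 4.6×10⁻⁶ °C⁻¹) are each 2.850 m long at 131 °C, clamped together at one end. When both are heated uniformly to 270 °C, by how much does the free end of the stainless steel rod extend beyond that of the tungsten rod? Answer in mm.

ΔT = 139 K
stainless steel: ΔL = 1.6×10⁻⁵ × 2.850 m × 139 = 6.3384×10⁻³ m = 6.3384 mm
tungsten: ΔL = 4.6×10⁻⁶ × 2.850 m × 139 = 1.8223×10⁻³ m = 1.8223 mm
difference = 6.3384 − 1.8223 = 4.5161 mm

4.52 mm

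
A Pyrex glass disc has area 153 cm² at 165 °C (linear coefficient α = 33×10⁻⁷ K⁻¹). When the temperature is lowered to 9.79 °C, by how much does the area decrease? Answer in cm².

Area coefficient ≈ 2α; |ΔT| = 155.21 K
ΔA = 2αA₀ΔT = 2(33×10⁻⁷)(153)(155.21) = 0.157 cm²

ΔA = 0.157 cm²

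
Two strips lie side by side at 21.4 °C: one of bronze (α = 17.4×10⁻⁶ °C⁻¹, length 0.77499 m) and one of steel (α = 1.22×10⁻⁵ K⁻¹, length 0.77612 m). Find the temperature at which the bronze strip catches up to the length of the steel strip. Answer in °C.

Equal length when α₁L₁ΔT − α₂L₂ΔT = L₂ − L₁ = 1.13×10⁻³ m
α₁L₁ = 1.3484826×10⁻⁵, α₂L₂ = 9.468664×10⁻⁶ → Δ(αL) = 4.016162×10⁻⁶ m/K
ΔT = 1.13×10⁻³ / 4.016162×10⁻⁶ = 281.363 K, so T = 21.4 + 281.363 = 302.763 °C

T = 302.8 °C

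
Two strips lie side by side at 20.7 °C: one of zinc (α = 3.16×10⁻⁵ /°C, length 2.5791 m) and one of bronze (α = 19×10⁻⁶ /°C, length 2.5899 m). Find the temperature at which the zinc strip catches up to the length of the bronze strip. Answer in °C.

L₁(1 + α₁ΔT) = L₂(1 + α₂ΔT) ⇒ ΔT = (L₂ − L₁)/(α₁L₁ − α₂L₂)
L₂ − L₁ = 2.5899 − 2.5791 = 1.08×10⁻² m
α₁L₁ − α₂L₂ = 3.16×10⁻⁵×2.5791 − 19×10⁻⁶×2.5899 = 3.229146×10⁻⁵ m/K
ΔT = 1.08×10⁻² / 3.229146×10⁻⁵ = 334.454 K
T = 20.7 + 334.454 = 355.154 °C

T = 355.2 °C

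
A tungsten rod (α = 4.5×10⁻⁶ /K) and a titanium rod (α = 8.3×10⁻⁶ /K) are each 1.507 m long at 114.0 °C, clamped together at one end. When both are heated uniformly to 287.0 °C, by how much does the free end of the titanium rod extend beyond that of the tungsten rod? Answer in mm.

ΔT = 173.0 K
tungsten: ΔL = 4.5×10⁻⁶ × 1.507 m × 173.0 = 1.1732×10⁻³ m = 1.1732 mm
titanium: ΔL = 8.3×10⁻⁶ × 1.507 m × 173.0 = 2.1639×10⁻³ m = 2.1639 mm
difference = 2.1639 − 1.1732 = 0.9907 mm

0.991 mm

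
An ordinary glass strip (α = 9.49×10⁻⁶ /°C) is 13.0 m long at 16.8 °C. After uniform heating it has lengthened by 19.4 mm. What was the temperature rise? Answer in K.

ΔT = 157 K

ΔL = αL₀ΔT ⇒ ΔT = ΔL / (αL₀)
ΔT = 19.4×10⁻³ m / (9.49×10⁻⁶ × 13.0 m) = 157.25 K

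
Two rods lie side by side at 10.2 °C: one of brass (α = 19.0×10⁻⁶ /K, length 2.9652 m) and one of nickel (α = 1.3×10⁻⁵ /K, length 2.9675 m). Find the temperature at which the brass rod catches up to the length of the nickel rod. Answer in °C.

Equal length when α₁L₁ΔT − α₂L₂ΔT = L₂ − L₁ = 2.30×10⁻³ m
α₁L₁ = 5.63388×10⁻⁵, α₂L₂ = 3.85775×10⁻⁵ → Δ(αL) = 1.77613×10⁻⁵ m/K
ΔT = 2.30×10⁻³ / 1.77613×10⁻⁵ = 129.495 K, so T = 10.2 + 129.495 = 139.695 °C

T = 139.7 °C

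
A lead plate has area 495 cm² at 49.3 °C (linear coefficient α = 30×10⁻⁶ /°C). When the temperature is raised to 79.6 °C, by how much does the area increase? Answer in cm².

ΔA = 0.900 cm²

Area coefficient ≈ 2α; |ΔT| = 30.3 K
ΔA = 2αA₀ΔT = 2(30×10⁻⁶)(495)(30.3) = 0.900 cm²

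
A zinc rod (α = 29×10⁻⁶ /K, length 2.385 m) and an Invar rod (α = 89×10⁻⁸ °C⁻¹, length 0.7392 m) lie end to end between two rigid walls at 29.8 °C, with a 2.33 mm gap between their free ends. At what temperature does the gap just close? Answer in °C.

Gap closes when ΔL₁ + ΔL₂ = 2.33 mm = 2.33×10⁻³ m
(α₁L₁ + α₂L₂)ΔT = g
α₁L₁ + α₂L₂ = 29×10⁻⁶×2.385 + 89×10⁻⁸×0.7392 = 6.9822888×10⁻⁵ m/K
ΔT = 2.33×10⁻³ / 6.9822888×10⁻⁵ = 33.370 K
T = 29.8 + 33.370 = 63.170 °C

T = 63.2 °C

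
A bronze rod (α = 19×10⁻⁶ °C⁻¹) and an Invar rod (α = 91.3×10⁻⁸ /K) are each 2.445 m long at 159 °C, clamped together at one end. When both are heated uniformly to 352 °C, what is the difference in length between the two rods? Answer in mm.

ΔT = 193 K
bronze: ΔL = 19×10⁻⁶ × 2.445 m × 193 = 8.9658×10⁻³ m = 8.9658 mm
Invar: ΔL = 91.3×10⁻⁸ × 2.445 m × 193 = 4.3083×10⁻⁴ m = 0.43083 mm
difference = 8.9658 − 0.43083 = 8.53497 mm

8.53 mm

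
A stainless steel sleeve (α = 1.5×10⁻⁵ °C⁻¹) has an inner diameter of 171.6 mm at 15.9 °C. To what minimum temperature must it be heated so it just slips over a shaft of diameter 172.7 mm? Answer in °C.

T = 443 °C

Required Δd = 172.7 − 171.6 = 1.1 mm
Δd = αd₀ΔT ⇒ ΔT = Δd/(αd₀) = 1.1 / (1.5×10⁻⁵ × 171.6) = 427.35 K
T_min = 15.9 + 427.35 = 443.25 °C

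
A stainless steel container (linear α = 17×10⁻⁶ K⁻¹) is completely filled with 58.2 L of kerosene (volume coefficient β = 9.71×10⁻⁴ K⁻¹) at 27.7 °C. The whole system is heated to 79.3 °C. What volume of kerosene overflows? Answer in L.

2.76 L

The container also expands: β_container ≈ 3α = 5.1×10⁻⁵ /K
Net overflow = V₀(β_liq − 3α_cont)ΔT
β − 3α = 9.71×10⁻⁴ − 5.1×10⁻⁵ = 9.20×10⁻⁴ /K; ΔT = 51.6 K
ΔV = 58.2 × 9.20×10⁻⁴ × 51.6 = 2.76 L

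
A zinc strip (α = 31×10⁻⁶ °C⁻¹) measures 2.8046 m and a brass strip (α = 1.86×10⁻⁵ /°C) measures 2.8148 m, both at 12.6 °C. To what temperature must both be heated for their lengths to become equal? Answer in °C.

Equal length when α₁L₁ΔT − α₂L₂ΔT = L₂ − L₁ = 1.02×10⁻² m
α₁L₁ = 8.69426×10⁻⁵, α₂L₂ = 5.235528×10⁻⁵ → Δ(αL) = 3.458732×10⁻⁵ m/K
ΔT = 1.02×10⁻² / 3.458732×10⁻⁵ = 294.906 K, so T = 12.6 + 294.906 = 307.506 °C

T = 307.5 °C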